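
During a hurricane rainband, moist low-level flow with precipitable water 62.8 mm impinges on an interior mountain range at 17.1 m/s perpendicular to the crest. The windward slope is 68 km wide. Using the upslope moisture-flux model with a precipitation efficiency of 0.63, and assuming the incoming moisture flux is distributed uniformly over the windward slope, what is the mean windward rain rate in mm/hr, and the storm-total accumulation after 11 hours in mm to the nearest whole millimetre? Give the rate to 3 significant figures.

Incoming column moisture flux per unit ridge length: F = V × PW = 17.1 × 62.8 = 1073.88 mm·m/s.
Spread over the 68 km slope with efficiency ε = 0.63: R = ε·F/W = 0.63 × 1073.88 / 68000 m = 9.949e-03 mm/s.
R = 9.949e-03 × 3600 = 35.8 mm/hr.
Over 11 h: total = 35.8 × 11 = 393.8 ≈ 394 mm.

R ≈ 35.8 mm/hr; total ≈ 394 mm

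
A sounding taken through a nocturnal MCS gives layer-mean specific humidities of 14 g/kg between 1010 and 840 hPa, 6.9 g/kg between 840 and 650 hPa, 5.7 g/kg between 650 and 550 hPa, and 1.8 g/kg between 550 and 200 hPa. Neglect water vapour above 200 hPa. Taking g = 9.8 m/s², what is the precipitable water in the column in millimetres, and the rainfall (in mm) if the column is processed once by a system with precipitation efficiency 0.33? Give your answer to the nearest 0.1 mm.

PW ≈ 49.9 mm; rainfall ≈ 16.5 mm

Precipitable water is the column-integrated vapour mass per unit area: PW = (1/g) Σ q̄ Δp, with q in kg/kg and Δp in Pa (1 kg/m² of water = 1 mm).
Layer 1010–840 hPa: Δp = 170 hPa = 17000 Pa, q̄ = 0.014 kg/kg → 0.014 × 17000 / 9.8 = 24.29 mm
Layer 840–650 hPa: Δp = 190 hPa = 19000 Pa, q̄ = 0.0069 kg/kg → 0.0069 × 19000 / 9.8 = 13.38 mm
Layer 650–550 hPa: Δp = 100 hPa = 10000 Pa, q̄ = 0.0057 kg/kg → 0.0057 × 10000 / 9.8 = 5.82 mm
Layer 550–200 hPa: Δp = 350 hPa = 35000 Pa, q̄ = 0.0018 kg/kg → 0.0018 × 35000 / 9.8 = 6.43 mm
PW = 24.29 + 13.38 + 5.82 + 6.43 = 49.92 ≈ 49.9 mm.
Rainfall = ε × PW = 0.33 × 49.9 = 16.5 mm.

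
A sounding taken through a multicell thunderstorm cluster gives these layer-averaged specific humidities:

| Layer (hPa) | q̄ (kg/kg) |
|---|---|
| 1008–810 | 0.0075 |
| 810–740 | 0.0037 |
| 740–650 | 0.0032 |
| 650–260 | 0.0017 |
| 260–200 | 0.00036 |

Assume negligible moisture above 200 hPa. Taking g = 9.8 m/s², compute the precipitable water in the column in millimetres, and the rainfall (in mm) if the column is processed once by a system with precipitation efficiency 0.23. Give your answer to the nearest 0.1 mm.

PW ≈ 27.7 mm; rainfall ≈ 6.4 mm

Precipitable water is the column-integrated vapour mass per unit area: PW = (1/g) Σ q̄ Δp, with q in kg/kg and Δp in Pa (1 kg/m² of water = 1 mm).
Layer 1008–810 hPa: Δp = 198 hPa = 19800 Pa, q̄ = 0.0075 kg/kg → 0.0075 × 19800 / 9.8 = 15.15 mm
Layer 810–740 hPa: Δp = 70 hPa = 7000 Pa, q̄ = 0.0037 kg/kg → 0.0037 × 7000 / 9.8 = 2.64 mm
Layer 740–650 hPa: Δp = 90 hPa = 9000 Pa, q̄ = 0.0032 kg/kg → 0.0032 × 9000 / 9.8 = 2.94 mm
Layer 650–260 hPa: Δp = 390 hPa = 39000 Pa, q̄ = 0.0017 kg/kg → 0.0017 × 39000 / 9.8 = 6.77 mm
Layer 260–200 hPa: Δp = 60 hPa = 6000 Pa, q̄ = 0.00036 kg/kg → 0.00036 × 6000 / 9.8 = 0.22 mm
PW = 15.15 + 2.64 + 2.94 + 6.77 + 0.22 = 27.72 ≈ 27.7 mm.
Rainfall = ε × PW = 0.23 × 27.7 = 6.4 mm.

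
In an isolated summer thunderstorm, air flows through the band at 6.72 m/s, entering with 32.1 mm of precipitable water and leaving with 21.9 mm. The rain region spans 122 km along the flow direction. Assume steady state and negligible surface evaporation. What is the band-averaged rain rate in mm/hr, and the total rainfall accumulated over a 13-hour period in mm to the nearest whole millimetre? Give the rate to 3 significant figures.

R ≈ 2.02 mm/hr; total ≈ 26 mm

Column moisture flux per unit crosswind length is F = V × PW.
Inflow: F_in = 6.72 × 32.1 = 215.712 mm·m/s
Outflow: F_out = 6.72 × 21.9 = 147.168 mm·m/s
Steady-state rate R = (F_in − F_out)/L = (215.712 − 147.168) / 122000 m = 5.618e-04 mm/s.
R = 5.618e-04 × 3600 = 2.02 mm/hr.
Over 13 h: total = 2.02 × 13 = 26.26 ≈ 26 mm.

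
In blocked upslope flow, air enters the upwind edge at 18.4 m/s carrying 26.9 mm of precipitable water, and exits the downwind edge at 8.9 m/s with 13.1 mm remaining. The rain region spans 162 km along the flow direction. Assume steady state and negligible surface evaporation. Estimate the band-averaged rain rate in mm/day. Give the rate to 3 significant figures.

Column moisture flux per unit crosswind length is F = V × PW.
Inflow: F_in = 18.4 × 26.9 = 494.96 mm·m/s
Outflow: F_out = 8.9 × 13.1 = 116.59 mm·m/s
Steady-state rate R = (F_in − F_out)/L = (494.96 − 116.59) / 162000 m = 2.336e-03 mm/s.
R = 2.336e-03 × 3600 × 24 = 202 mm/day.

R ≈ 202 mm/day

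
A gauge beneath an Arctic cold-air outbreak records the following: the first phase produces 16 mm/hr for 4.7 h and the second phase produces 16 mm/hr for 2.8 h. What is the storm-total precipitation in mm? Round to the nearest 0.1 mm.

total ≈ 120.0 mm

Total = Σ Rᵢ Δtᵢ = 16 × 4.7 + 16 × 2.8
      = 75.2 + 44.8 = 120.0 mm.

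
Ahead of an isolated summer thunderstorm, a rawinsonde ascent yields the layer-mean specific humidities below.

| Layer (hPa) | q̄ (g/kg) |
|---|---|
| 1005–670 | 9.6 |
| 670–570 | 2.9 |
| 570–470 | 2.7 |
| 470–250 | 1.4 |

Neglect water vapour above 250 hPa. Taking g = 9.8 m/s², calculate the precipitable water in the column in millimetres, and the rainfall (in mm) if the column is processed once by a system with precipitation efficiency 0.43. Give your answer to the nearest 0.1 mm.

Precipitable water is the column-integrated vapour mass per unit area: PW = (1/g) Σ q̄ Δp, with q in kg/kg and Δp in Pa (1 kg/m² of water = 1 mm).
Layer 1005–670 hPa: Δp = 335 hPa = 33500 Pa, q̄ = 0.0096 kg/kg → 0.0096 × 33500 / 9.8 = 32.82 mm
Layer 670–570 hPa: Δp = 100 hPa = 10000 Pa, q̄ = 0.0029 kg/kg → 0.0029 × 10000 / 9.8 = 2.96 mm
Layer 570–470 hPa: Δp = 100 hPa = 10000 Pa, q̄ = 0.0027 kg/kg → 0.0027 × 10000 / 9.8 = 2.76 mm
Layer 470–250 hPa: Δp = 220 hPa = 22000 Pa, q̄ = 0.0014 kg/kg → 0.0014 × 22000 / 9.8 = 3.14 mm
PW = 32.82 + 2.96 + 2.76 + 3.14 = 41.68 ≈ 41.7 mm.
Rainfall = ε × PW = 0.43 × 41.7 = 17.9 mm.

PW ≈ 41.7 mm; rainfall ≈ 17.9 mm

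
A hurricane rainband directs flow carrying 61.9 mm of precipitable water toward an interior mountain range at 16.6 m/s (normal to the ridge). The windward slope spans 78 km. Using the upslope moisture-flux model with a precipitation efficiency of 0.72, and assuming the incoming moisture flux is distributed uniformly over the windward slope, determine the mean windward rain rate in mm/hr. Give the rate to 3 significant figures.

R ≈ 34.1 mm/hr

Incoming column moisture flux per unit ridge length: F = V × PW = 16.6 × 61.9 = 1027.54 mm·m/s.
Spread over the 78 km slope with efficiency ε = 0.72: R = ε·F/W = 0.72 × 1027.54 / 78000 m = 9.485e-03 mm/s.
R = 9.485e-03 × 3600 = 34.1 mm/hr.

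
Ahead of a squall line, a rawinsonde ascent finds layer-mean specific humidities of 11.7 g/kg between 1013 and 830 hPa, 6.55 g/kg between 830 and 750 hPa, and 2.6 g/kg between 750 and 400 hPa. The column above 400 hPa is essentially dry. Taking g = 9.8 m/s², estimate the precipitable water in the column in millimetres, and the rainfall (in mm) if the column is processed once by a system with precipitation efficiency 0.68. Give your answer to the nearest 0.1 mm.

PW ≈ 36.5 mm; rainfall ≈ 24.8 mm

Precipitable water is the column-integrated vapour mass per unit area: PW = (1/g) Σ q̄ Δp, with q in kg/kg and Δp in Pa (1 kg/m² of water = 1 mm).
Layer 1013–830 hPa: Δp = 183 hPa = 18300 Pa, q̄ = 0.0117 kg/kg → 0.0117 × 18300 / 9.8 = 21.85 mm
Layer 830–750 hPa: Δp = 80 hPa = 8000 Pa, q̄ = 0.00655 kg/kg → 0.00655 × 8000 / 9.8 = 5.35 mm
Layer 750–400 hPa: Δp = 350 hPa = 35000 Pa, q̄ = 0.0026 kg/kg → 0.0026 × 35000 / 9.8 = 9.29 mm
PW = 21.85 + 5.35 + 9.29 = 36.49 ≈ 36.5 mm.
Rainfall = ε × PW = 0.68 × 36.5 = 24.8 mm.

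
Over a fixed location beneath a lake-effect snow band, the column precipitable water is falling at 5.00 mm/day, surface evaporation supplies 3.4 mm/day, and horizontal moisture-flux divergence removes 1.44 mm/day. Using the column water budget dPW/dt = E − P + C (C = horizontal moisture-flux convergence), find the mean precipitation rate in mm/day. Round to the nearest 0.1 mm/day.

P ≈ 7.0 mm/day

dPW/dt = -5.00 mm/day.
P = E + C − dPW/dt = 3.4 + (-1.44) − (-5.00) = 7.0 mm/day.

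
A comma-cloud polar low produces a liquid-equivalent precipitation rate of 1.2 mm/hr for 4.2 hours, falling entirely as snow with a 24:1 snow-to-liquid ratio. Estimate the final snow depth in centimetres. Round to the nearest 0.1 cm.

Liquid-equivalent depth = 1.2 × 4.2 = 5.04 mm.
Snow depth = 5.04 mm × 24 = 120.96 mm = 12.1 cm.

snow depth ≈ 12.1 cm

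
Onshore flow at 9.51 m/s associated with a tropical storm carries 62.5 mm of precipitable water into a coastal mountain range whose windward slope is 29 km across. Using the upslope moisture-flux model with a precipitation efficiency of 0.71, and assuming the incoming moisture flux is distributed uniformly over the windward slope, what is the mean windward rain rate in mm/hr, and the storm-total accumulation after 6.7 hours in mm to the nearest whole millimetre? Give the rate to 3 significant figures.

R ≈ 52.4 mm/hr; total ≈ 351 mm

Incoming column moisture flux per unit ridge length: F = V × PW = 9.51 × 62.5 = 594.375 mm·m/s.
Spread over the 29 km slope with efficiency ε = 0.71: R = ε·F/W = 0.71 × 594.375 / 29000 m = 1.455e-02 mm/s.
R = 1.455e-02 × 3600 = 52.4 mm/hr.
Over 6.7 h: total = 52.4 × 6.7 = 351.08 ≈ 351 mm.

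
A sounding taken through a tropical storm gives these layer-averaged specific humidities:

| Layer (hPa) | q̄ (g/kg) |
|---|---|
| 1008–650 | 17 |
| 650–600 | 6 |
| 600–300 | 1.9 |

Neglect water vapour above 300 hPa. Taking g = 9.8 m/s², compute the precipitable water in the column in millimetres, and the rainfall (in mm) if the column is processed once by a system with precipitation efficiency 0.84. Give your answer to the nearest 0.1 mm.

PW ≈ 71.0 mm; rainfall ≈ 59.6 mm

Precipitable water is the column-integrated vapour mass per unit area: PW = (1/g) Σ q̄ Δp, with q in kg/kg and Δp in Pa (1 kg/m² of water = 1 mm).
Layer 1008–650 hPa: Δp = 358 hPa = 35800 Pa, q̄ = 0.017 kg/kg → 0.017 × 35800 / 9.8 = 62.10 mm
Layer 650–600 hPa: Δp = 50 hPa = 5000 Pa, q̄ = 0.006 kg/kg → 0.006 × 5000 / 9.8 = 3.06 mm
Layer 600–300 hPa: Δp = 300 hPa = 30000 Pa, q̄ = 0.0019 kg/kg → 0.0019 × 30000 / 9.8 = 5.82 mm
PW = 62.10 + 3.06 + 5.82 = 70.98 ≈ 71.0 mm.
Rainfall = ε × PW = 0.84 × 71.0 = 59.6 mm.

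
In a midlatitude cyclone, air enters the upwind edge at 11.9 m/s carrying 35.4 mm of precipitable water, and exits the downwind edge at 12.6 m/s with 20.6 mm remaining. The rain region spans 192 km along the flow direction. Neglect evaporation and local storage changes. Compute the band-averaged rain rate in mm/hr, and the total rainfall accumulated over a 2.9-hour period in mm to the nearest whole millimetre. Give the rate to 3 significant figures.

Column moisture flux per unit crosswind length is F = V × PW.
Inflow: F_in = 11.9 × 35.4 = 421.26 mm·m/s
Outflow: F_out = 12.6 × 20.6 = 259.56 mm·m/s
Steady-state rate R = (F_in − F_out)/L = (421.26 − 259.56) / 192000 m = 8.422e-04 mm/s.
R = 8.422e-04 × 3600 = 3.03 mm/hr.
Over 2.9 h: total = 3.03 × 2.9 = 8.787 ≈ 9 mm.

R ≈ 3.03 mm/hr; total ≈ 9 mm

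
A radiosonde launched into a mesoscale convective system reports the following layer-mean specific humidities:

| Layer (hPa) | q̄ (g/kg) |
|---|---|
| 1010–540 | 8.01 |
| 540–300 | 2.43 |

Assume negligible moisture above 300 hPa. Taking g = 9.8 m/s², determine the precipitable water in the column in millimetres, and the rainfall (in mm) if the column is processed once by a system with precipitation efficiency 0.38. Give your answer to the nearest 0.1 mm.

Precipitable water is the column-integrated vapour mass per unit area: PW = (1/g) Σ q̄ Δp, with q in kg/kg and Δp in Pa (1 kg/m² of water = 1 mm).
Layer 1010–540 hPa: Δp = 470 hPa = 47000 Pa, q̄ = 0.00801 kg/kg → 0.00801 × 47000 / 9.8 = 38.42 mm
Layer 540–300 hPa: Δp = 240 hPa = 24000 Pa, q̄ = 0.00243 kg/kg → 0.00243 × 24000 / 9.8 = 5.95 mm
PW = 38.42 + 5.95 = 44.37 ≈ 44.4 mm.
Rainfall = ε × PW = 0.38 × 44.4 = 16.9 mm.

PW ≈ 44.4 mm; rainfall ≈ 16.9 mm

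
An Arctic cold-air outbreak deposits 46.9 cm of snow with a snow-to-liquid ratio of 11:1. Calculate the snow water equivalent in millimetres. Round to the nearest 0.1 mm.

SWE = snow depth / ratio = 46.9 cm / 11 = 4.264 cm = 42.6 mm.

SWE ≈ 42.6 mm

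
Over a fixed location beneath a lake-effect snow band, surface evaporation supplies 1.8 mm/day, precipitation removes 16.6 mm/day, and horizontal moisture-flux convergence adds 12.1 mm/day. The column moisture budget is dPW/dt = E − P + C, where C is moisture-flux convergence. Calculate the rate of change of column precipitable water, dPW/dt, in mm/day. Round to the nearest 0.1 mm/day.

dPW/dt = E − P + C = 1.8 − 16.6 + (12.1) = -2.7 mm/day.

dPW/dt ≈ -2.7 mm/day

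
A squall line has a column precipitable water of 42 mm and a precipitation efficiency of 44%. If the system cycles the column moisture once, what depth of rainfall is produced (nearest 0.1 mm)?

rainfall ≈ 18.5 mm

Rainfall = ε × PW = 0.44 × 42 = 18.5 mm.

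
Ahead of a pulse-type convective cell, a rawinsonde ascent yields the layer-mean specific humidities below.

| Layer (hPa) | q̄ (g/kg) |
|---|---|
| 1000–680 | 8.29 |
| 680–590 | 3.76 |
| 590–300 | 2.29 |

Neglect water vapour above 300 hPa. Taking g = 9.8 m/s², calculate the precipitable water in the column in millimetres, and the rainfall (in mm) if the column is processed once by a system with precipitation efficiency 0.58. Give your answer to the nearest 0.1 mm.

PW ≈ 37.3 mm; rainfall ≈ 21.6 mm

Precipitable water is the column-integrated vapour mass per unit area: PW = (1/g) Σ q̄ Δp, with q in kg/kg and Δp in Pa (1 kg/m² of water = 1 mm).
Layer 1000–680 hPa: Δp = 320 hPa = 32000 Pa, q̄ = 0.00829 kg/kg → 0.00829 × 32000 / 9.8 = 27.07 mm
Layer 680–590 hPa: Δp = 90 hPa = 9000 Pa, q̄ = 0.00376 kg/kg → 0.00376 × 9000 / 9.8 = 3.45 mm
Layer 590–300 hPa: Δp = 290 hPa = 29000 Pa, q̄ = 0.00229 kg/kg → 0.00229 × 29000 / 9.8 = 6.78 mm
PW = 27.07 + 3.45 + 6.78 = 37.30 ≈ 37.3 mm.
Rainfall = ε × PW = 0.58 × 37.3 = 21.6 mm.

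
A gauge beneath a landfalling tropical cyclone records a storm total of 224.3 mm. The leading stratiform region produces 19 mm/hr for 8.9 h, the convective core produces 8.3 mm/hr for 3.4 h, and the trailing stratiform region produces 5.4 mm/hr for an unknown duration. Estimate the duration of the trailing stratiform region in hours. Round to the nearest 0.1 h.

duration ≈ 5.0 h

Known phases: 19 × 8.9 + 8.3 × 3.4 = 169.1 + 28.22 = 197.32 mm.
Remaining depth = 224.3 − 197.32 = 26.98 mm.
Duration = 26.98 / 5.4 = 5.0 h.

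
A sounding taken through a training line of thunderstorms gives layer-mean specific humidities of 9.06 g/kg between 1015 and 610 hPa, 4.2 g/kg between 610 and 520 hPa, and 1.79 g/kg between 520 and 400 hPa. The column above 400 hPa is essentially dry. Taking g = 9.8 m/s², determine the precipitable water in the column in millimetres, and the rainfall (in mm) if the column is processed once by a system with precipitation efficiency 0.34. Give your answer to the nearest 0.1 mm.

PW ≈ 43.5 mm; rainfall ≈ 14.8 mm

Precipitable water is the column-integrated vapour mass per unit area: PW = (1/g) Σ q̄ Δp, with q in kg/kg and Δp in Pa (1 kg/m² of water = 1 mm).
Layer 1015–610 hPa: Δp = 405 hPa = 40500 Pa, q̄ = 0.00906 kg/kg → 0.00906 × 40500 / 9.8 = 37.44 mm
Layer 610–520 hPa: Δp = 90 hPa = 9000 Pa, q̄ = 0.0042 kg/kg → 0.0042 × 9000 / 9.8 = 3.86 mm
Layer 520–400 hPa: Δp = 120 hPa = 12000 Pa, q̄ = 0.00179 kg/kg → 0.00179 × 12000 / 9.8 = 2.19 mm
PW = 37.44 + 3.86 + 2.19 = 43.49 ≈ 43.5 mm.
Rainfall = ε × PW = 0.34 × 43.5 = 14.8 mm.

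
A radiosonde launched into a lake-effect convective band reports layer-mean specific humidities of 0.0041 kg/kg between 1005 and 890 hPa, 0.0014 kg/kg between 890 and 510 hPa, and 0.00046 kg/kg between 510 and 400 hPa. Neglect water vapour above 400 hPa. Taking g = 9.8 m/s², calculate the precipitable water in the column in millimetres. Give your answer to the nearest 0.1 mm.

PW ≈ 10.8 mm

Precipitable water is the column-integrated vapour mass per unit area: PW = (1/g) Σ q̄ Δp, with q in kg/kg and Δp in Pa (1 kg/m² of water = 1 mm).
Layer 1005–890 hPa: Δp = 115 hPa = 11500 Pa, q̄ = 0.0041 kg/kg → 0.0041 × 11500 / 9.8 = 4.81 mm
Layer 890–510 hPa: Δp = 380 hPa = 38000 Pa, q̄ = 0.0014 kg/kg → 0.0014 × 38000 / 9.8 = 5.43 mm
Layer 510–400 hPa: Δp = 110 hPa = 11000 Pa, q̄ = 0.00046 kg/kg → 0.00046 × 11000 / 9.8 = 0.52 mm
PW = 4.81 + 5.43 + 0.52 = 10.76 ≈ 10.8 mm.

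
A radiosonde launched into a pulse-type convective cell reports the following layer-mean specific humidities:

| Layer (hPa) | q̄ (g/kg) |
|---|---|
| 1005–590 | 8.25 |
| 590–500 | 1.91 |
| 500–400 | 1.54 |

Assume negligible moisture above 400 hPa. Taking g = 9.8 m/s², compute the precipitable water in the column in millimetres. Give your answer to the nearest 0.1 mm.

PW ≈ 38.3 mm

Precipitable water is the column-integrated vapour mass per unit area: PW = (1/g) Σ q̄ Δp, with q in kg/kg and Δp in Pa (1 kg/m² of water = 1 mm).
Layer 1005–590 hPa: Δp = 415 hPa = 41500 Pa, q̄ = 0.00825 kg/kg → 0.00825 × 41500 / 9.8 = 34.94 mm
Layer 590–500 hPa: Δp = 90 hPa = 9000 Pa, q̄ = 0.00191 kg/kg → 0.00191 × 9000 / 9.8 = 1.75 mm
Layer 500–400 hPa: Δp = 100 hPa = 10000 Pa, q̄ = 0.00154 kg/kg → 0.00154 × 10000 / 9.8 = 1.57 mm
PW = 34.94 + 1.75 + 1.57 = 38.26 ≈ 38.3 mm.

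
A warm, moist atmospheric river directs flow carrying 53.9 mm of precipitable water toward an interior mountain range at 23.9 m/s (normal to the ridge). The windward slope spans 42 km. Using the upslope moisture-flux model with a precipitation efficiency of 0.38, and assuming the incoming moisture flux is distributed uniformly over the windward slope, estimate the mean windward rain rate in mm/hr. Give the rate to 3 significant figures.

Incoming column moisture flux per unit ridge length: F = V × PW = 23.9 × 53.9 = 1288.21 mm·m/s.
Spread over the 42 km slope with efficiency ε = 0.38: R = ε·F/W = 0.38 × 1288.21 / 42000 m = 1.166e-02 mm/s.
R = 1.166e-02 × 3600 = 42.0 mm/hr.

R ≈ 42.0 mm/hr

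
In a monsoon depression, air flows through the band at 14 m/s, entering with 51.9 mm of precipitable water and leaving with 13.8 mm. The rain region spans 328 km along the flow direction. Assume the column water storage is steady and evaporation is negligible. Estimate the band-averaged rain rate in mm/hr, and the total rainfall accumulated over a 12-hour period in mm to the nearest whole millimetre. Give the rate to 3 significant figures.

Column moisture flux per unit crosswind length is F = V × PW.
Inflow: F_in = 14 × 51.9 = 726.6 mm·m/s
Outflow: F_out = 14 × 13.8 = 193.2 mm·m/s
Steady-state rate R = (F_in − F_out)/L = (726.6 − 193.2) / 328000 m = 1.626e-03 mm/s.
R = 1.626e-03 × 3600 = 5.85 mm/hr.
Over 12 h: total = 5.85 × 12 = 70.2 ≈ 70 mm.

R ≈ 5.85 mm/hr; total ≈ 70 mm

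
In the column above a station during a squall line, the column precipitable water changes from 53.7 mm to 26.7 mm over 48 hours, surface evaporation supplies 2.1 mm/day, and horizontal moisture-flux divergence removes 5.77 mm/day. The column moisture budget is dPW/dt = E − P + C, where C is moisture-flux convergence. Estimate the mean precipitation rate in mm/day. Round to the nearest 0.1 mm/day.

dPW/dt = (26.7 − 53.7) mm / (48/24 day) = -13.500 mm/day.
P = E + C − dPW/dt = 2.1 + (-5.77) − (-13.500) = 9.8 mm/day.

P ≈ 9.8 mm/day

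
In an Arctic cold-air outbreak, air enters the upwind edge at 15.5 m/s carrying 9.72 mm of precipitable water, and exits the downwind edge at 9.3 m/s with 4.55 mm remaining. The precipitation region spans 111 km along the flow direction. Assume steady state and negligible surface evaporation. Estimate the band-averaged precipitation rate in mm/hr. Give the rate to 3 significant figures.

R ≈ 3.51 mm/hr

Column moisture flux per unit crosswind length is F = V × PW.
Inflow: F_in = 15.5 × 9.72 = 150.66 mm·m/s
Outflow: F_out = 9.3 × 4.55 = 42.315 mm·m/s
Steady-state rate R = (F_in − F_out)/L = (150.66 − 42.315) / 111000 m = 9.761e-04 mm/s.
R = 9.761e-04 × 3600 = 3.51 mm/hr.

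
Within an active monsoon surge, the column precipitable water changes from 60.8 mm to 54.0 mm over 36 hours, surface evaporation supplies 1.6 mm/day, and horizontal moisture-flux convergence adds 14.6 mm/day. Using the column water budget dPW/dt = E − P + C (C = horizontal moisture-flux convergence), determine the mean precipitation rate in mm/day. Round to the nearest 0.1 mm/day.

P ≈ 20.7 mm/day

dPW/dt = (54.0 − 60.8) mm / (36/24 day) = -4.533 mm/day.
P = E + C − dPW/dt = 1.6 + (14.6) − (-4.533) = 20.7 mm/day.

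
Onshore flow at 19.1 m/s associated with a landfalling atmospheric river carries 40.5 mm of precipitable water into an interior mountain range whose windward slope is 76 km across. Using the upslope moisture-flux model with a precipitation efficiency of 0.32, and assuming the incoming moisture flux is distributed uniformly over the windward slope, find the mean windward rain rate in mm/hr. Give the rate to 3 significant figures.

R ≈ 11.7 mm/hr

Incoming column moisture flux per unit ridge length: F = V × PW = 19.1 × 40.5 = 773.55 mm·m/s.
Spread over the 76 km slope with efficiency ε = 0.32: R = ε·F/W = 0.32 × 773.55 / 76000 m = 3.257e-03 mm/s.
R = 3.257e-03 × 3600 = 11.7 mm/hr.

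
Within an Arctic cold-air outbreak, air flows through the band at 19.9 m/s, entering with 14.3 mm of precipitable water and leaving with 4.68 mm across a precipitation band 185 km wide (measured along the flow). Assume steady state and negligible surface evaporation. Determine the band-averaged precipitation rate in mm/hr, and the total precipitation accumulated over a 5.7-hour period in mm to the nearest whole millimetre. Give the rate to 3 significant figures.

Column moisture flux per unit crosswind length is F = V × PW.
Inflow: F_in = 19.9 × 14.3 = 284.57 mm·m/s
Outflow: F_out = 19.9 × 4.68 = 93.132 mm·m/s
Steady-state rate R = (F_in − F_out)/L = (284.57 − 93.132) / 185000 m = 1.035e-03 mm/s.
R = 1.035e-03 × 3600 = 3.73 mm/hr.
Over 5.7 h: total = 3.73 × 5.7 = 21.261 ≈ 21 mm.

R ≈ 3.73 mm/hr; total ≈ 21 mm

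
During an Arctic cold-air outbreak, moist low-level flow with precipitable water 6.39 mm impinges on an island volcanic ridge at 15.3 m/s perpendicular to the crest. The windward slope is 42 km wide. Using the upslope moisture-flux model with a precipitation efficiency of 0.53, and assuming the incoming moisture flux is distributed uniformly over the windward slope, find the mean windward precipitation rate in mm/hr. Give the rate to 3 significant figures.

R ≈ 4.44 mm/hr

Incoming column moisture flux per unit ridge length: F = V × PW = 15.3 × 6.39 = 97.767 mm·m/s.
Spread over the 42 km slope with efficiency ε = 0.53: R = ε·F/W = 0.53 × 97.767 / 42000 m = 1.234e-03 mm/s.
R = 1.234e-03 × 3600 = 4.44 mm/hr.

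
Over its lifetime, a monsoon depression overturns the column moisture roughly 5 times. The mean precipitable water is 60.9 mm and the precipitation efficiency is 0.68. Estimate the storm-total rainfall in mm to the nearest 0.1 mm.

Each cycle deposits ε × PW = 0.68 × 60.9 = 41.412 mm.
Over 5 cycles: 5 × 41.412 = 207.1 mm.

rainfall ≈ 207.1 mm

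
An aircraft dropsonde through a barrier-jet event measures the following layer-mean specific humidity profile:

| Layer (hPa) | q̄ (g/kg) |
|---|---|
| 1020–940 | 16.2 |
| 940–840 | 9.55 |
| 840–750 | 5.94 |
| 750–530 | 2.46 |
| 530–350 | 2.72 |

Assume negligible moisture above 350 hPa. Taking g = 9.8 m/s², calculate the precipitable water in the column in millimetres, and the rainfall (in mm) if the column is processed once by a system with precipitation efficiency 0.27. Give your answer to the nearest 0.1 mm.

Precipitable water is the column-integrated vapour mass per unit area: PW = (1/g) Σ q̄ Δp, with q in kg/kg and Δp in Pa (1 kg/m² of water = 1 mm).
Layer 1020–940 hPa: Δp = 80 hPa = 8000 Pa, q̄ = 0.0162 kg/kg → 0.0162 × 8000 / 9.8 = 13.22 mm
Layer 940–840 hPa: Δp = 100 hPa = 10000 Pa, q̄ = 0.00955 kg/kg → 0.00955 × 10000 / 9.8 = 9.74 mm
Layer 840–750 hPa: Δp = 90 hPa = 9000 Pa, q̄ = 0.00594 kg/kg → 0.00594 × 9000 / 9.8 = 5.46 mm
Layer 750–530 hPa: Δp = 220 hPa = 22000 Pa, q̄ = 0.00246 kg/kg → 0.00246 × 22000 / 9.8 = 5.52 mm
Layer 530–350 hPa: Δp = 180 hPa = 18000 Pa, q̄ = 0.00272 kg/kg → 0.00272 × 18000 / 9.8 = 5.00 mm
PW = 13.22 + 9.74 + 5.46 + 5.52 + 5.00 = 38.94 ≈ 38.9 mm.
Rainfall = ε × PW = 0.27 × 38.9 = 10.5 mm.

PW ≈ 38.9 mm; rainfall ≈ 10.5 mm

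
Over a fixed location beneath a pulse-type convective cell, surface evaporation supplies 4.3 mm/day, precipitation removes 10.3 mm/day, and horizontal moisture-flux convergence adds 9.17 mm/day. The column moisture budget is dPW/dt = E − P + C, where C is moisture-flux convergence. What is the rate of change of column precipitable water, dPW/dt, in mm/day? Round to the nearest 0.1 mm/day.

dPW/dt ≈ 3.2 mm/day

dPW/dt = E − P + C = 4.3 − 10.3 + (9.17) = 3.2 mm/day.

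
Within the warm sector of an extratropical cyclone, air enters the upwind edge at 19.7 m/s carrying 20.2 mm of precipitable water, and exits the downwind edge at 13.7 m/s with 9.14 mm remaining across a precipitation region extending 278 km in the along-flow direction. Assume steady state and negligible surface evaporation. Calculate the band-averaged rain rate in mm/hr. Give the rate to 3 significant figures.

Column moisture flux per unit crosswind length is F = V × PW.
Inflow: F_in = 19.7 × 20.2 = 397.94 mm·m/s
Outflow: F_out = 13.7 × 9.14 = 125.218 mm·m/s
Steady-state rate R = (F_in − F_out)/L = (397.94 − 125.218) / 278000 m = 9.810e-04 mm/s.
R = 9.810e-04 × 3600 = 3.53 mm/hr.

R ≈ 3.53 mm/hr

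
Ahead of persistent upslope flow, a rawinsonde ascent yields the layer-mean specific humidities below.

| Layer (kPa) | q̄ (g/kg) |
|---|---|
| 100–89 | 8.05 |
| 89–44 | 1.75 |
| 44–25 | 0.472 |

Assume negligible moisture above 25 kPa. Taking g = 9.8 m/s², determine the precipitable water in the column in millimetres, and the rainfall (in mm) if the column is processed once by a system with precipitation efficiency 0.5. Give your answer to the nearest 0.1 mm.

PW ≈ 18.0 mm; rainfall ≈ 9.0 mm

Precipitable water is the column-integrated vapour mass per unit area: PW = (1/g) Σ q̄ Δp, with q in kg/kg and Δp in Pa (1 kg/m² of water = 1 mm).
Layer 100–89 kPa: Δp = 110 hPa = 11000 Pa, q̄ = 0.00805 kg/kg → 0.00805 × 11000 / 9.8 = 9.04 mm
Layer 89–44 kPa: Δp = 450 hPa = 45000 Pa, q̄ = 0.00175 kg/kg → 0.00175 × 45000 / 9.8 = 8.04 mm
Layer 44–25 kPa: Δp = 190 hPa = 19000 Pa, q̄ = 0.000472 kg/kg → 0.000472 × 19000 / 9.8 = 0.92 mm
PW = 9.04 + 8.04 + 0.92 = 18.00 ≈ 18.0 mm.
Rainfall = ε × PW = 0.5 × 18.0 = 9.0 mm.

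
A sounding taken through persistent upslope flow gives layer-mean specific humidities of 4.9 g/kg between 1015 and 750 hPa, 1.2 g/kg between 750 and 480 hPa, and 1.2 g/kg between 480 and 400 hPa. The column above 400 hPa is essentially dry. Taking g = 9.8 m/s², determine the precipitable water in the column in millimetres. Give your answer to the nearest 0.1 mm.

PW ≈ 17.5 mm

Precipitable water is the column-integrated vapour mass per unit area: PW = (1/g) Σ q̄ Δp, with q in kg/kg and Δp in Pa (1 kg/m² of water = 1 mm).
Layer 1015–750 hPa: Δp = 265 hPa = 26500 Pa, q̄ = 0.0049 kg/kg → 0.0049 × 26500 / 9.8 = 13.25 mm
Layer 750–480 hPa: Δp = 270 hPa = 27000 Pa, q̄ = 0.0012 kg/kg → 0.0012 × 27000 / 9.8 = 3.31 mm
Layer 480–400 hPa: Δp = 80 hPa = 8000 Pa, q̄ = 0.0012 kg/kg → 0.0012 × 8000 / 9.8 = 0.98 mm
PW = 13.25 + 3.31 + 0.98 = 17.54 ≈ 17.5 mm.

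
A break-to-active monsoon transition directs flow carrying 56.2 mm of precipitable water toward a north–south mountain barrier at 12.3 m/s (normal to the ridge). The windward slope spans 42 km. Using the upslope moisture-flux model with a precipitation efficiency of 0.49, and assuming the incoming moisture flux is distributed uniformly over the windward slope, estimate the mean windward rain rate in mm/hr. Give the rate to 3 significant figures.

Incoming column moisture flux per unit ridge length: F = V × PW = 12.3 × 56.2 = 691.26 mm·m/s.
Spread over the 42 km slope with efficiency ε = 0.49: R = ε·F/W = 0.49 × 691.26 / 42000 m = 8.065e-03 mm/s.
R = 8.065e-03 × 3600 = 29.0 mm/hr.

R ≈ 29.0 mm/hr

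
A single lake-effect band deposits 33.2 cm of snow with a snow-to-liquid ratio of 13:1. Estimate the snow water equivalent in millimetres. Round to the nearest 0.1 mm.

SWE = snow depth / ratio = 33.2 cm / 13 = 2.554 cm = 25.5 mm.

SWE ≈ 25.5 mm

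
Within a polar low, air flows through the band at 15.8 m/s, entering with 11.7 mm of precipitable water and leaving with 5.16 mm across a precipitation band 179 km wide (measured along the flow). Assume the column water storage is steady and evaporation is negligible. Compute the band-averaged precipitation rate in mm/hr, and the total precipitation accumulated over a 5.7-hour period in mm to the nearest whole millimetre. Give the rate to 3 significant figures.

Column moisture flux per unit crosswind length is F = V × PW.
Inflow: F_in = 15.8 × 11.7 = 184.86 mm·m/s
Outflow: F_out = 15.8 × 5.16 = 81.528 mm·m/s
Steady-state rate R = (F_in − F_out)/L = (184.86 − 81.528) / 179000 m = 5.773e-04 mm/s.
R = 5.773e-04 × 3600 = 2.08 mm/hr.
Over 5.7 h: total = 2.08 × 5.7 = 11.856 ≈ 12 mm.

R ≈ 2.08 mm/hr; total ≈ 12 mm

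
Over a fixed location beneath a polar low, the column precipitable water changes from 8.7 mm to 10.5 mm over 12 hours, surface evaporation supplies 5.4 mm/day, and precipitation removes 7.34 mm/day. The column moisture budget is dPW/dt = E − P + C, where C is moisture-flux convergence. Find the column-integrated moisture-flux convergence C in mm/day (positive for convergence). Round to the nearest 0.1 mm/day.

dPW/dt = (10.5 − 8.7) mm / (12/24 day) = +3.600 mm/day.
C = dPW/dt − E + P = (+3.600) − 5.4 + 7.34 = 5.5 mm/day.

C ≈ 5.5 mm/day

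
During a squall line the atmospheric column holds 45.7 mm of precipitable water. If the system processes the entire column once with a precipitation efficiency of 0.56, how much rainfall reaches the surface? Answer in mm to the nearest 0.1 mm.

Rainfall = ε × PW = 0.56 × 45.7 = 25.6 mm.

rainfall ≈ 25.6 mm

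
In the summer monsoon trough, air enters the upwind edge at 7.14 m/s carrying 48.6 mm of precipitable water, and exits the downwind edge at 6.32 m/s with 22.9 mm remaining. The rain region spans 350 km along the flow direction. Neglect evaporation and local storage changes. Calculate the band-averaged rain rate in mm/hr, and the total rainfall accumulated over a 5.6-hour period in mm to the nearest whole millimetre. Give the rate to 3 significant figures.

R ≈ 2.08 mm/hr; total ≈ 12 mm

Column moisture flux per unit crosswind length is F = V × PW.
Inflow: F_in = 7.14 × 48.6 = 347.004 mm·m/s
Outflow: F_out = 6.32 × 22.9 = 144.728 mm·m/s
Steady-state rate R = (F_in − F_out)/L = (347.004 − 144.728) / 350000 m = 5.779e-04 mm/s.
R = 5.779e-04 × 3600 = 2.08 mm/hr.
Over 5.6 h: total = 2.08 × 5.6 = 11.648 ≈ 12 mm.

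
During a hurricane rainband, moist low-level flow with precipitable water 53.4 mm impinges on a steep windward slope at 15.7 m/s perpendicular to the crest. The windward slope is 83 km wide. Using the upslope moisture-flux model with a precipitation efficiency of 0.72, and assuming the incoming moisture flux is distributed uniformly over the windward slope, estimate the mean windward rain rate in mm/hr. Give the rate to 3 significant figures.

Incoming column moisture flux per unit ridge length: F = V × PW = 15.7 × 53.4 = 838.38 mm·m/s.
Spread over the 83 km slope with efficiency ε = 0.72: R = ε·F/W = 0.72 × 838.38 / 83000 m = 7.273e-03 mm/s.
R = 7.273e-03 × 3600 = 26.2 mm/hr.

R ≈ 26.2 mm/hr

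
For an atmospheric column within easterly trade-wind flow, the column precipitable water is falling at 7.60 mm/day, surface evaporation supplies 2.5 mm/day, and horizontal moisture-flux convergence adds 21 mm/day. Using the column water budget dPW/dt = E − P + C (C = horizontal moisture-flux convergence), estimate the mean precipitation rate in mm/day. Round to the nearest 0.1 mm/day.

P ≈ 31.1 mm/day

dPW/dt = -7.60 mm/day.
P = E + C − dPW/dt = 2.5 + (21) − (-7.60) = 31.1 mm/day.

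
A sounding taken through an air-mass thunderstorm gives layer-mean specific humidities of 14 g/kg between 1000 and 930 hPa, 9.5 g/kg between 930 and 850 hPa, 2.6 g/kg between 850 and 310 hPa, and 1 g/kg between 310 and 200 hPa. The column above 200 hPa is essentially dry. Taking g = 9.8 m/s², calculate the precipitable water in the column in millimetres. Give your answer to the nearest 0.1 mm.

Precipitable water is the column-integrated vapour mass per unit area: PW = (1/g) Σ q̄ Δp, with q in kg/kg and Δp in Pa (1 kg/m² of water = 1 mm).
Layer 1000–930 hPa: Δp = 70 hPa = 7000 Pa, q̄ = 0.014 kg/kg → 0.014 × 7000 / 9.8 = 10.00 mm
Layer 930–850 hPa: Δp = 80 hPa = 8000 Pa, q̄ = 0.0095 kg/kg → 0.0095 × 8000 / 9.8 = 7.76 mm
Layer 850–310 hPa: Δp = 540 hPa = 54000 Pa, q̄ = 0.0026 kg/kg → 0.0026 × 54000 / 9.8 = 14.33 mm
Layer 310–200 hPa: Δp = 110 hPa = 11000 Pa, q̄ = 0.001 kg/kg → 0.001 × 11000 / 9.8 = 1.12 mm
PW = 10.00 + 7.76 + 14.33 + 1.12 = 33.21 ≈ 33.2 mm.

PW ≈ 33.2 mm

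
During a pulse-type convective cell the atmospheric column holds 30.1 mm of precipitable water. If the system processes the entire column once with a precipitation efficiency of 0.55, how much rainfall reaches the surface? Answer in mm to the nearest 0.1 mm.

Rainfall = ε × PW = 0.55 × 30.1 = 16.6 mm.

rainfall ≈ 16.6 mm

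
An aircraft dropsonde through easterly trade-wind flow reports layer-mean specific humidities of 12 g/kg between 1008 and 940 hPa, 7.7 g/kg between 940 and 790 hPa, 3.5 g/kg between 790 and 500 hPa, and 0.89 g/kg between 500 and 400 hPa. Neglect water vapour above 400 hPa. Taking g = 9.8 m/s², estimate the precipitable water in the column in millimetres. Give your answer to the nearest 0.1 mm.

Precipitable water is the column-integrated vapour mass per unit area: PW = (1/g) Σ q̄ Δp, with q in kg/kg and Δp in Pa (1 kg/m² of water = 1 mm).
Layer 1008–940 hPa: Δp = 68 hPa = 6800 Pa, q̄ = 0.012 kg/kg → 0.012 × 6800 / 9.8 = 8.33 mm
Layer 940–790 hPa: Δp = 150 hPa = 15000 Pa, q̄ = 0.0077 kg/kg → 0.0077 × 15000 / 9.8 = 11.79 mm
Layer 790–500 hPa: Δp = 290 hPa = 29000 Pa, q̄ = 0.0035 kg/kg → 0.0035 × 29000 / 9.8 = 10.36 mm
Layer 500–400 hPa: Δp = 100 hPa = 10000 Pa, q̄ = 0.00089 kg/kg → 0.00089 × 10000 / 9.8 = 0.91 mm
PW = 8.33 + 11.79 + 10.36 + 0.91 = 31.39 ≈ 31.4 mm.

PW ≈ 31.4 mm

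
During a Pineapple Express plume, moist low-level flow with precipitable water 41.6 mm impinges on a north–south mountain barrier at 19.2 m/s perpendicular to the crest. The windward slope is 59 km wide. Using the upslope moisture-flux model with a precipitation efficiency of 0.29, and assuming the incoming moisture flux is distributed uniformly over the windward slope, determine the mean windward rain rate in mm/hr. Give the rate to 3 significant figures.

Incoming column moisture flux per unit ridge length: F = V × PW = 19.2 × 41.6 = 798.72 mm·m/s.
Spread over the 59 km slope with efficiency ε = 0.29: R = ε·F/W = 0.29 × 798.72 / 59000 m = 3.926e-03 mm/s.
R = 3.926e-03 × 3600 = 14.1 mm/hr.

R ≈ 14.1 mm/hr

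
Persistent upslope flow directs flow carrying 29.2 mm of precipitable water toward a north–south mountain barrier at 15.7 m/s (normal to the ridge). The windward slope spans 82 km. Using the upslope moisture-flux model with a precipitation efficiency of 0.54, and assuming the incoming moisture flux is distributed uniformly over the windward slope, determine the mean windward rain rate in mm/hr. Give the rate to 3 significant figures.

Incoming column moisture flux per unit ridge length: F = V × PW = 15.7 × 29.2 = 458.44 mm·m/s.
Spread over the 82 km slope with efficiency ε = 0.54: R = ε·F/W = 0.54 × 458.44 / 82000 m = 3.019e-03 mm/s.
R = 3.019e-03 × 3600 = 10.9 mm/hr.

R ≈ 10.9 mm/hr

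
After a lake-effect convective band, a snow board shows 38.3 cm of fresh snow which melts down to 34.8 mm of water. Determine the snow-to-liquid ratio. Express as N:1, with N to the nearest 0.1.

ratio ≈ 11.0

Ratio = snow depth / SWE = 383 mm / 34.8 mm = 11.0, i.e. 11.0:1.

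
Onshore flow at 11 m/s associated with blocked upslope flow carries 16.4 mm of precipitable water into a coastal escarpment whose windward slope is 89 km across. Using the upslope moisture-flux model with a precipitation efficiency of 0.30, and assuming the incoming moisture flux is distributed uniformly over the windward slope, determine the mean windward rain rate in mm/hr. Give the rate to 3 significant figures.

R ≈ 2.19 mm/hr

Incoming column moisture flux per unit ridge length: F = V × PW = 11 × 16.4 = 180.4 mm·m/s.
Spread over the 89 km slope with efficiency ε = 0.30: R = ε·F/W = 0.30 × 180.4 / 89000 m = 6.081e-04 mm/s.
R = 6.081e-04 × 3600 = 2.19 mm/hr.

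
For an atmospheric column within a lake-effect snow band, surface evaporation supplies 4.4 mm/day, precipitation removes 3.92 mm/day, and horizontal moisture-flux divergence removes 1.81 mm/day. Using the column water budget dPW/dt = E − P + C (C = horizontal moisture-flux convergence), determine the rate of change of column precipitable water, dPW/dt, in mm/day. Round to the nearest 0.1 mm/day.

dPW/dt = E − P + C = 4.4 − 3.92 + (-1.81) = -1.3 mm/day.

dPW/dt ≈ -1.3 mm/day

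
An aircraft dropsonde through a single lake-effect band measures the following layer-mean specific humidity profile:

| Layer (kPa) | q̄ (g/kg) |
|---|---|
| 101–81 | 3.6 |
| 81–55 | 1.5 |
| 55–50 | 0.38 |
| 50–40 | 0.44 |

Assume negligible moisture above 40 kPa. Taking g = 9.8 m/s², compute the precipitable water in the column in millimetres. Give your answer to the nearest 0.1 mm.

PW ≈ 12.0 mm

Precipitable water is the column-integrated vapour mass per unit area: PW = (1/g) Σ q̄ Δp, with q in kg/kg and Δp in Pa (1 kg/m² of water = 1 mm).
Layer 101–81 kPa: Δp = 200 hPa = 20000 Pa, q̄ = 0.0036 kg/kg → 0.0036 × 20000 / 9.8 = 7.35 mm
Layer 81–55 kPa: Δp = 260 hPa = 26000 Pa, q̄ = 0.0015 kg/kg → 0.0015 × 26000 / 9.8 = 3.98 mm
Layer 55–50 kPa: Δp = 50 hPa = 5000 Pa, q̄ = 0.00038 kg/kg → 0.00038 × 5000 / 9.8 = 0.19 mm
Layer 50–40 kPa: Δp = 100 hPa = 10000 Pa, q̄ = 0.00044 kg/kg → 0.00044 × 10000 / 9.8 = 0.45 mm
PW = 7.35 + 3.98 + 0.19 + 0.45 = 11.97 ≈ 12.0 mm.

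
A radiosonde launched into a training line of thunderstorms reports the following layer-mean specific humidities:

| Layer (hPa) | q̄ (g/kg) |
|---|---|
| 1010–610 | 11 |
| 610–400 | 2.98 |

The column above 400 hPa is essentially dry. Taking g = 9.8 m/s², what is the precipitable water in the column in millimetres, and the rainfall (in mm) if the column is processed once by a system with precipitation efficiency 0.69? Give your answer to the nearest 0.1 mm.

Precipitable water is the column-integrated vapour mass per unit area: PW = (1/g) Σ q̄ Δp, with q in kg/kg and Δp in Pa (1 kg/m² of water = 1 mm).
Layer 1010–610 hPa: Δp = 400 hPa = 40000 Pa, q̄ = 0.011 kg/kg → 0.011 × 40000 / 9.8 = 44.90 mm
Layer 610–400 hPa: Δp = 210 hPa = 21000 Pa, q̄ = 0.00298 kg/kg → 0.00298 × 21000 / 9.8 = 6.39 mm
PW = 44.90 + 6.39 = 51.29 ≈ 51.3 mm.
Rainfall = ε × PW = 0.69 × 51.3 = 35.4 mm.

PW ≈ 51.3 mm; rainfall ≈ 35.4 mm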